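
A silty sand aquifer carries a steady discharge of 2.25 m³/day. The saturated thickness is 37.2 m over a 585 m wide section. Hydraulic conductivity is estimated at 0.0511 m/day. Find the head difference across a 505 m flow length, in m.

1.02

Cross-sectional area A = 585 × 37.2 = 21762 m².
From Q = K·A·i, i = Q / (K·A) = 2.25 / (0.05110 × 21762) = 0.002023.
Head loss Δh = i · L = 0.002023 × 505 = 1.022 m.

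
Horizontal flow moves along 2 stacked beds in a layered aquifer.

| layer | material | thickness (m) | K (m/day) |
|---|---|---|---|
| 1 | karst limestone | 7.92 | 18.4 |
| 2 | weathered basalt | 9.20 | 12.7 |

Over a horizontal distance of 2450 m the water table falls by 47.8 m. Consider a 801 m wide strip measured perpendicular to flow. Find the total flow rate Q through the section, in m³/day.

4100

Flow is parallel to layering, so each bed carries its own Darcy discharge and the transmissivities add.
Σ(K_i·b_i) = 18.4×7.92 + 12.7×9.20 = 262.6 m²/day.
Hydraulic gradient i = Δh / L = 47.8 / 2450 = 0.01951.
Q = Σ(K_i·b_i) · W · i = 262.6 × 801 × 0.01951 = 4103 m³/day.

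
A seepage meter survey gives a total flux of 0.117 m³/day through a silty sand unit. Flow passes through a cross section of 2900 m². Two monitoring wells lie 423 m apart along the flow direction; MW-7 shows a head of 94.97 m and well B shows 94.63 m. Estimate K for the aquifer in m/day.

Hydraulic gradient i = (94.97 − 94.63) / 423 = 0.34 / 423 = 0.0008038.
From Q = K·A·i, K = Q / (A·i) = 0.117 / (2900 × 0.0008038) = 0.05019 m/day.

0.0502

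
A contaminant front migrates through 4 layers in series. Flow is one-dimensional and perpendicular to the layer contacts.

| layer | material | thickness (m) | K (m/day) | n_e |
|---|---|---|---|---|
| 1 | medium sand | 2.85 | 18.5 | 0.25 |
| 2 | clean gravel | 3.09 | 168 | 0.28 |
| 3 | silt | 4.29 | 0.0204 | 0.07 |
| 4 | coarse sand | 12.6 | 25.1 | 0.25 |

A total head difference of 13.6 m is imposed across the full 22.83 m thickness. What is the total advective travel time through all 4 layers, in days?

78.0

With flow normal to the layers, continuity requires the same specific discharge q through every layer.
Σ(b_i/K_i) = 2.85/18.5 + 3.09/168 + 4.29/0.0204 + 12.6/25.1 = 211.0 d.
q = Δh / Σ(b_i/K_i) = 13.6 / 211.0 = 0.06446 m/day.
In each layer the seepage velocity is v_i = q/n_i, so the layer transit time is t_i = b_i·n_i / q:
  layer 1 (medium sand): t_1 = 2.85 × 0.25 / 0.06446 = 11.05 d
  layer 2 (clean gravel): t_2 = 3.09 × 0.28 / 0.06446 = 13.42 d
  layer 3 (silt): t_3 = 4.29 × 0.07 / 0.06446 = 4.658 d
  layer 4 (coarse sand): t_4 = 12.6 × 0.25 / 0.06446 = 48.86 d
Total t = Σ t_i = 78.00 days.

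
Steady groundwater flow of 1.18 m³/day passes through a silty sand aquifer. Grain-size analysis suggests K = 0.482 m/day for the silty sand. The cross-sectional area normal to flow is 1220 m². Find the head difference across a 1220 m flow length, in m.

2.45

From Q = K·A·i, i = Q / (K·A) = 1.18 / (0.4820 × 1220) = 0.002007.
Head loss Δh = i · L = 0.002007 × 1220 = 2.448 m.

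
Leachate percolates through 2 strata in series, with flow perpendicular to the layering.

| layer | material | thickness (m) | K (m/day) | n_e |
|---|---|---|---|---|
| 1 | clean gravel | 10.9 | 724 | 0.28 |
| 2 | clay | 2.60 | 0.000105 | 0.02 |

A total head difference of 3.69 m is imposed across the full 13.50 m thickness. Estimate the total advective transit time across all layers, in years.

With flow normal to the layers, continuity requires the same specific discharge q through every layer.
Σ(b_i/K_i) = 10.9/724 + 2.60/0.000105 = 24762 d.
q = Δh / Σ(b_i/K_i) = 3.69 / 24762 = 0.0001490 m/day.
In each layer the seepage velocity is v_i = q/n_i, so the layer transit time is t_i = b_i·n_i / q:
  layer 1 (clean gravel): t_1 = 10.9 × 0.28 / 0.0001490 = 20481 d
  layer 2 (clay): t_2 = 2.60 × 0.02 / 0.0001490 = 348.9 d
Total t = Σ t_i = 20830 days = 57.03 years.

57.0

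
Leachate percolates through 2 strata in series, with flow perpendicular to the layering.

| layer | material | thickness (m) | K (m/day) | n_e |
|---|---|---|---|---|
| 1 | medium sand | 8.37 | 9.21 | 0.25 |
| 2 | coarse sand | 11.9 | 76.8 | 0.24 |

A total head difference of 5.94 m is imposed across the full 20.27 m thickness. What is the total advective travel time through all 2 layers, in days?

0.886

With flow normal to the layers, continuity requires the same specific discharge q through every layer.
Σ(b_i/K_i) = 8.37/9.21 + 11.9/76.8 = 1.064 d.
q = Δh / Σ(b_i/K_i) = 5.94 / 1.064 = 5.584 m/day.
In each layer the seepage velocity is v_i = q/n_i, so the layer transit time is t_i = b_i·n_i / q:
  layer 1 (medium sand): t_1 = 8.37 × 0.25 / 5.584 = 0.3747 d
  layer 2 (coarse sand): t_2 = 11.9 × 0.24 / 5.584 = 0.5115 d
Total t = Σ t_i = 0.8862 days.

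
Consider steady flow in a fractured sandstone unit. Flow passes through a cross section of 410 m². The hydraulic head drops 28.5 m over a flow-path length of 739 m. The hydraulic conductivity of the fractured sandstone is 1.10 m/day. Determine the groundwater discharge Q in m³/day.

17.4

Hydraulic gradient i = Δh / L = 28.5 / 739 = 0.03857.
Darcy's law: Q = K · A · i = 1.100 × 410.0 × 0.03857 = 17.39 m³/day.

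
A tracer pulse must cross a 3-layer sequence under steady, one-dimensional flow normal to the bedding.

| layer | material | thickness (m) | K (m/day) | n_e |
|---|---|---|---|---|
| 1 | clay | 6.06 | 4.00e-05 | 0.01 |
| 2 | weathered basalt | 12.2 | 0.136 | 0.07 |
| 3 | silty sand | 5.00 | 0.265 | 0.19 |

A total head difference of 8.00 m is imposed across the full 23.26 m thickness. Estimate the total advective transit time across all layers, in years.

96.7

With flow normal to the layers, continuity requires the same specific discharge q through every layer.
Σ(b_i/K_i) = 6.06/4.00e-05 + 12.2/0.136 + 5.00/0.265 = 1.516e+05 d.
q = Δh / Σ(b_i/K_i) = 8.00 / 1.516e+05 = 5.277e-05 m/day.
In each layer the seepage velocity is v_i = q/n_i, so the layer transit time is t_i = b_i·n_i / q:
  layer 1 (clay): t_1 = 6.06 × 0.01 / 5.277e-05 = 1148 d
  layer 2 (weathered basalt): t_2 = 12.2 × 0.07 / 5.277e-05 = 16184 d
  layer 3 (silty sand): t_3 = 5.00 × 0.19 / 5.277e-05 = 18004 d
Total t = Σ t_i = 35336 days = 96.75 years.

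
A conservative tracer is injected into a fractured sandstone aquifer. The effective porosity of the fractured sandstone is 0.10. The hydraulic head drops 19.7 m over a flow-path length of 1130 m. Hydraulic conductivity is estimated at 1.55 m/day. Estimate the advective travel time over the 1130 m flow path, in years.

Hydraulic gradient i = Δh / L = 19.7 / 1130 = 0.01743.
Darcy flux q = K · i = 1.550 × 0.01743 = 0.02702 m/day.
Seepage velocity v = q / n_e = 0.02702 / 0.10 = 0.2702 m/day.
Travel time t = L / v = 1130 / 0.2702 = 4182 days = 11.45 years.

11.4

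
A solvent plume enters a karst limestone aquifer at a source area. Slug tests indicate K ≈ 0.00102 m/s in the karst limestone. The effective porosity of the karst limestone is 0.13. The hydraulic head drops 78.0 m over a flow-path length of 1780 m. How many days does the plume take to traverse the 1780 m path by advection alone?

59.9

Convert K: 0.00102 m/s × 86400 = 88.13 m/day.
Hydraulic gradient i = Δh / L = 78.0 / 1780 = 0.04382.
Darcy flux q = K · i = 88.13 × 0.04382 = 3.862 m/day.
Seepage velocity v = q / n_e = 3.862 / 0.13 = 29.71 m/day.
Travel time t = L / v = 1780 / 29.71 = 59.92 days.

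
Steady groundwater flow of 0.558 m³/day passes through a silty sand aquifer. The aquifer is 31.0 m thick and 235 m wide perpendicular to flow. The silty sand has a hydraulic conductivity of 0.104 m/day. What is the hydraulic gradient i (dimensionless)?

Cross-sectional area A = 235 × 31.0 = 7285 m².
From Q = K·A·i, i = Q / (K·A) = 0.558 / (0.1040 × 7285) = 0.0007365.

0.000736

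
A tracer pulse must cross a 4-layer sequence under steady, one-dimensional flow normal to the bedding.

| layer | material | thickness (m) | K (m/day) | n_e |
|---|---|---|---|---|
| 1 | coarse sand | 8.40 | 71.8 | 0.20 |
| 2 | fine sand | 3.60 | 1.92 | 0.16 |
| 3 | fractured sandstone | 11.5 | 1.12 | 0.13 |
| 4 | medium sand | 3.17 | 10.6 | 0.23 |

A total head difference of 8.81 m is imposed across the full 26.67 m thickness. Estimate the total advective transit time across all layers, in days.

With flow normal to the layers, continuity requires the same specific discharge q through every layer.
Σ(b_i/K_i) = 8.40/71.8 + 3.60/1.92 + 11.5/1.12 + 3.17/10.6 = 12.56 d.
q = Δh / Σ(b_i/K_i) = 8.81 / 12.56 = 0.7015 m/day.
In each layer the seepage velocity is v_i = q/n_i, so the layer transit time is t_i = b_i·n_i / q:
  layer 1 (coarse sand): t_1 = 8.40 × 0.20 / 0.7015 = 2.395 d
  layer 2 (fine sand): t_2 = 3.60 × 0.16 / 0.7015 = 0.8211 d
  layer 3 (fractured sandstone): t_3 = 11.5 × 0.13 / 0.7015 = 2.131 d
  layer 4 (medium sand): t_4 = 3.17 × 0.23 / 0.7015 = 1.039 d
Total t = Σ t_i = 6.387 days.

6.39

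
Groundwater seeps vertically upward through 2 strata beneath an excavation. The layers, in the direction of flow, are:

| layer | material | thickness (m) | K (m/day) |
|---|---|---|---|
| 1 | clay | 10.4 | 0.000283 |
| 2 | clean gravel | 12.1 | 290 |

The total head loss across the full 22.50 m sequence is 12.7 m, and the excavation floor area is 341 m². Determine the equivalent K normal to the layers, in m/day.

0.000612

Flow is perpendicular to layering, so the layers act in series and the equivalent K is the thickness-weighted harmonic mean.
Total thickness L = 10.4 + 12.1 = 22.50 m.
Σ(b_i/K_i) = 10.4/0.000283 + 12.1/290 = 36749 d.
K_eq = L / Σ(b_i/K_i) = 22.50 / 36749 = 0.0006123 m/day.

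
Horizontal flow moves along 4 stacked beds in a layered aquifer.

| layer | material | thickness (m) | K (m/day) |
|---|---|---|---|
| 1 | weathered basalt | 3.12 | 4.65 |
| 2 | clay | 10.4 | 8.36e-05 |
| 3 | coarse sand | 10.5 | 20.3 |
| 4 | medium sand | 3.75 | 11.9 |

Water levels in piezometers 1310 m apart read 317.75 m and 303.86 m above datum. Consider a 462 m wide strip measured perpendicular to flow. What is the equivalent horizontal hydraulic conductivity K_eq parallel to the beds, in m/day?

Flow is parallel to layering, so each bed carries its own Darcy discharge and the transmissivities add.
Σ(K_i·b_i) = 4.65×3.12 + 8.36e-05×10.4 + 20.3×10.5 + 11.9×3.75 = 272.3 m²/day.
Total thickness b = 27.77 m, so K_eq = Σ(K_i·b_i)/b = 9.805 m/day.

9.80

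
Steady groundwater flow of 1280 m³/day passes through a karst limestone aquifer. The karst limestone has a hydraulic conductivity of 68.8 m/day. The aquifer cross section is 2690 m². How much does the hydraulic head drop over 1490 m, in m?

10.3

From Q = K·A·i, i = Q / (K·A) = 1280 / (68.80 × 2690) = 0.006916.
Head loss Δh = i · L = 0.006916 × 1490 = 10.31 m.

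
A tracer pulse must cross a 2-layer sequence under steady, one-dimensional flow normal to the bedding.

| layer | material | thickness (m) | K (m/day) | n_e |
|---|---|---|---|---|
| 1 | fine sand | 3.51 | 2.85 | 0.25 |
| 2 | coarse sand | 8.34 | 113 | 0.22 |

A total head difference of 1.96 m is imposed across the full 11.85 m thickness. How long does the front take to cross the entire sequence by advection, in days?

1.81

With flow normal to the layers, continuity requires the same specific discharge q through every layer.
Σ(b_i/K_i) = 3.51/2.85 + 8.34/113 = 1.305 d.
q = Δh / Σ(b_i/K_i) = 1.96 / 1.305 = 1.501 m/day.
In each layer the seepage velocity is v_i = q/n_i, so the layer transit time is t_i = b_i·n_i / q:
  layer 1 (fine sand): t_1 = 3.51 × 0.25 / 1.501 = 0.5844 d
  layer 2 (coarse sand): t_2 = 8.34 × 0.22 / 1.501 = 1.222 d
Total t = Σ t_i = 1.806 days.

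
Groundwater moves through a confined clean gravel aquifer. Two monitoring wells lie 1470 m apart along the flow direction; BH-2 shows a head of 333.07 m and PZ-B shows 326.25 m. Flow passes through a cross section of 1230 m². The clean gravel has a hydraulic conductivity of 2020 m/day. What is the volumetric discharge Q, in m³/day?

11500

Hydraulic gradient i = (333.07 − 326.25) / 1470 = 6.82 / 1470 = 0.004639.
Darcy's law: Q = K · A · i = 2020 × 1230 × 0.004639 = 11527 m³/day.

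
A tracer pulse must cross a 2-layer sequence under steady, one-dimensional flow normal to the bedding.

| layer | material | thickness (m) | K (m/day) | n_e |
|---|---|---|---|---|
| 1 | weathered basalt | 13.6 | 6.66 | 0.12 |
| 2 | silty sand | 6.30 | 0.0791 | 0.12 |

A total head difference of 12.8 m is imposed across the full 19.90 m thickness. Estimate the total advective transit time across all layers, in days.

15.2

With flow normal to the layers, continuity requires the same specific discharge q through every layer.
Σ(b_i/K_i) = 13.6/6.66 + 6.30/0.0791 = 81.69 d.
q = Δh / Σ(b_i/K_i) = 12.8 / 81.69 = 0.1567 m/day.
In each layer the seepage velocity is v_i = q/n_i, so the layer transit time is t_i = b_i·n_i / q:
  layer 1 (weathered basalt): t_1 = 13.6 × 0.12 / 0.1567 = 10.42 d
  layer 2 (silty sand): t_2 = 6.30 × 0.12 / 0.1567 = 4.825 d
Total t = Σ t_i = 15.24 days.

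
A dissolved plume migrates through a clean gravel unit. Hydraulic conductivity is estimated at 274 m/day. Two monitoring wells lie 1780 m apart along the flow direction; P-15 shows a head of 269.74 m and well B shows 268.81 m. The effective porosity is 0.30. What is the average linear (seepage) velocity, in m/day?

Hydraulic gradient i = (269.74 − 268.81) / 1780 = 0.93 / 1780 = 0.0005225.
Darcy flux q = K · i = 274.0 × 0.0005225 = 0.1432 m/day.
Seepage velocity v = q / n_e = 0.1432 / 0.30 = 0.4772 m/day.

0.477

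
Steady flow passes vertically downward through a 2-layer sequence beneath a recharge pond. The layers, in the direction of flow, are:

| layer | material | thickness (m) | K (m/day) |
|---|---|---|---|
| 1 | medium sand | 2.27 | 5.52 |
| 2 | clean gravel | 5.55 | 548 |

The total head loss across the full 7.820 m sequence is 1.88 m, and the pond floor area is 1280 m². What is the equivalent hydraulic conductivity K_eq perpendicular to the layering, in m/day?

18.6

Flow is perpendicular to layering, so the layers act in series and the equivalent K is the thickness-weighted harmonic mean.
Total thickness L = 2.27 + 5.55 = 7.820 m.
Σ(b_i/K_i) = 2.27/5.52 + 5.55/548 = 0.4214 d.
K_eq = L / Σ(b_i/K_i) = 7.820 / 0.4214 = 18.56 m/day.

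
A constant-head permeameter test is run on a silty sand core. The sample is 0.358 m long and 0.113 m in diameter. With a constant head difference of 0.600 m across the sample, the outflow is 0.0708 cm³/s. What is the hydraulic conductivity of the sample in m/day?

0.364

Cross-sectional area A = π·(d/2)² = π × (0.113/2)² = 0.01003 m².
Convert discharge: 0.0708 cm³/s = 7.080e-08 m³/s.
Darcy's law rearranged: K = Q·L / (A·Δh) = 7.080e-08 × 0.358 / (0.01003 × 0.600) = 4.212e-06 m/s = 0.3639 m/day.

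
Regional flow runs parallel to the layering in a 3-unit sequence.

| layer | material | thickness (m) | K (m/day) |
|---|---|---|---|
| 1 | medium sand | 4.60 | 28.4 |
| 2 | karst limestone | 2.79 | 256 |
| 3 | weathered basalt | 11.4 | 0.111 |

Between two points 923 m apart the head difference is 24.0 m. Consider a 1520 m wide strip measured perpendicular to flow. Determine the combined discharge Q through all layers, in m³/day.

33400

Flow is parallel to layering, so each bed carries its own Darcy discharge and the transmissivities add.
Σ(K_i·b_i) = 28.4×4.60 + 256×2.79 + 0.111×11.4 = 846.1 m²/day.
Hydraulic gradient i = Δh / L = 24.0 / 923 = 0.02600.
Q = Σ(K_i·b_i) · W · i = 846.1 × 1520 × 0.02600 = 33442 m³/day.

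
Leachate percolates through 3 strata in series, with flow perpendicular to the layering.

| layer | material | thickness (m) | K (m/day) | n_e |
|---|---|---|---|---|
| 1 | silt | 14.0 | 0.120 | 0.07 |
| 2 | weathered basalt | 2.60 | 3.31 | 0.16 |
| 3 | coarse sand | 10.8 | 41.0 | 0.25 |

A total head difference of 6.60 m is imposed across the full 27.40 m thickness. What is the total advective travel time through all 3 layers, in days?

73.1

With flow normal to the layers, continuity requires the same specific discharge q through every layer.
Σ(b_i/K_i) = 14.0/0.120 + 2.60/3.31 + 10.8/41.0 = 117.7 d.
q = Δh / Σ(b_i/K_i) = 6.60 / 117.7 = 0.05607 m/day.
In each layer the seepage velocity is v_i = q/n_i, so the layer transit time is t_i = b_i·n_i / q:
  layer 1 (silt): t_1 = 14.0 × 0.07 / 0.05607 = 17.48 d
  layer 2 (weathered basalt): t_2 = 2.60 × 0.16 / 0.05607 = 7.420 d
  layer 3 (coarse sand): t_3 = 10.8 × 0.25 / 0.05607 = 48.16 d
Total t = Σ t_i = 73.06 days.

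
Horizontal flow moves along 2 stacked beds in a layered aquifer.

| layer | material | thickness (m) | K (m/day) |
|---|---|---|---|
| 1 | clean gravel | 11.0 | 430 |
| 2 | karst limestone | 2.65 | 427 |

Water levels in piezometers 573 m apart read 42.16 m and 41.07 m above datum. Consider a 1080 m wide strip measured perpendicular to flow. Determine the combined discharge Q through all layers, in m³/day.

Flow is parallel to layering, so each bed carries its own Darcy discharge and the transmissivities add.
Σ(K_i·b_i) = 430×11.0 + 427×2.65 = 5862 m²/day.
Hydraulic gradient i = (42.16 − 41.07) / 573 = 1.09 / 573 = 0.001902.
Q = Σ(K_i·b_i) · W · i = 5862 × 1080 × 0.001902 = 12042 m³/day.

12000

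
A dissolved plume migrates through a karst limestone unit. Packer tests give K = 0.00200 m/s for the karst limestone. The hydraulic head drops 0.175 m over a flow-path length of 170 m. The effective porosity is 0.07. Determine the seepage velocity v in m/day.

Convert K: 0.00200 m/s × 86400 = 172.8 m/day.
Hydraulic gradient i = Δh / L = 0.175 / 170 = 0.001029.
Darcy flux q = K · i = 172.8 × 0.001029 = 0.1779 m/day.
Seepage velocity v = q / n_e = 0.1779 / 0.07 = 2.541 m/day.

2.54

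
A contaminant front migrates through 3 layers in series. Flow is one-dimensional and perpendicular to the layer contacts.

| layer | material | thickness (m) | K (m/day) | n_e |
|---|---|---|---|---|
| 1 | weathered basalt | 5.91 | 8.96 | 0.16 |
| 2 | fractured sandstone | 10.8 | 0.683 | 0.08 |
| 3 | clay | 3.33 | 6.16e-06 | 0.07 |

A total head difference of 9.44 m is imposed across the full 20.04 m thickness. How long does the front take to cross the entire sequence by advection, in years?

With flow normal to the layers, continuity requires the same specific discharge q through every layer.
Σ(b_i/K_i) = 5.91/8.96 + 10.8/0.683 + 3.33/6.16e-06 = 5.406e+05 d.
q = Δh / Σ(b_i/K_i) = 9.44 / 5.406e+05 = 1.746e-05 m/day.
In each layer the seepage velocity is v_i = q/n_i, so the layer transit time is t_i = b_i·n_i / q:
  layer 1 (weathered basalt): t_1 = 5.91 × 0.16 / 1.746e-05 = 54152 d
  layer 2 (fractured sandstone): t_2 = 10.8 × 0.08 / 1.746e-05 = 49479 d
  layer 3 (clay): t_3 = 3.33 × 0.07 / 1.746e-05 = 13349 d
Total t = Σ t_i = 1.170e+05 days = 320.3 years.

320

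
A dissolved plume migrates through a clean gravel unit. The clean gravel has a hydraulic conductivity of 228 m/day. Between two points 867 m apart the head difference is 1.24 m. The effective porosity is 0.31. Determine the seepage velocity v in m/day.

Hydraulic gradient i = Δh / L = 1.24 / 867 = 0.001430.
Darcy flux q = K · i = 228.0 × 0.001430 = 0.3261 m/day.
Seepage velocity v = q / n_e = 0.3261 / 0.31 = 1.052 m/day.

1.05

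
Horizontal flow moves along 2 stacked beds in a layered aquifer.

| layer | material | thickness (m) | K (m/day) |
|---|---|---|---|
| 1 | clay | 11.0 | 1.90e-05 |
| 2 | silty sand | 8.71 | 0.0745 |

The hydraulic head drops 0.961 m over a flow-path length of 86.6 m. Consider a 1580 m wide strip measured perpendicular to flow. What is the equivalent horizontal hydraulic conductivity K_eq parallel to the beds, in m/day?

0.0329

Flow is parallel to layering, so each bed carries its own Darcy discharge and the transmissivities add.
Σ(K_i·b_i) = 1.90e-05×11.0 + 0.0745×8.71 = 0.6491 m²/day.
Total thickness b = 19.71 m, so K_eq = Σ(K_i·b_i)/b = 0.03293 m/day.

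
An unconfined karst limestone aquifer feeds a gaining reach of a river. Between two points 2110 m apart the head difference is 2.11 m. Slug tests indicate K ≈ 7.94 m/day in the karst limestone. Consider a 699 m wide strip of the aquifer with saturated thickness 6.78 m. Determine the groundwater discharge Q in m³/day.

Cross-sectional area A = 699 × 6.78 = 4739 m².
Hydraulic gradient i = Δh / L = 2.11 / 2110 = 0.001000.
Darcy's law: Q = K · A · i = 7.940 × 4739 × 0.001000 = 37.63 m³/day.

37.6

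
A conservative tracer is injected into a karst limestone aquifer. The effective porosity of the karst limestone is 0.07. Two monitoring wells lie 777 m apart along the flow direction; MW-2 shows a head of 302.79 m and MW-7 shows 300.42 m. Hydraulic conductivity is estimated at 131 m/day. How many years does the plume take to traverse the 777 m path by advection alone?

0.373

Hydraulic gradient i = (302.79 − 300.42) / 777 = 2.37 / 777 = 0.003050.
Darcy flux q = K · i = 131.0 × 0.003050 = 0.3996 m/day.
Seepage velocity v = q / n_e = 0.3996 / 0.07 = 5.708 m/day.
Travel time t = L / v = 777 / 5.708 = 136.1 days = 0.3727 years.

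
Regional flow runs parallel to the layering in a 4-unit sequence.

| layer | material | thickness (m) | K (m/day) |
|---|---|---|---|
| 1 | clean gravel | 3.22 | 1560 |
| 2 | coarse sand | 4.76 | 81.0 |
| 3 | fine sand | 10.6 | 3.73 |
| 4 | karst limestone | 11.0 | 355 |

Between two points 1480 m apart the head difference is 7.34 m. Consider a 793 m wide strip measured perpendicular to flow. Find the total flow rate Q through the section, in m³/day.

Flow is parallel to layering, so each bed carries its own Darcy discharge and the transmissivities add.
Σ(K_i·b_i) = 1560×3.22 + 81.0×4.76 + 3.73×10.6 + 355×11.0 = 9353 m²/day.
Hydraulic gradient i = Δh / L = 7.34 / 1480 = 0.004959.
Q = Σ(K_i·b_i) · W · i = 9353 × 793 × 0.004959 = 36785 m³/day.

36800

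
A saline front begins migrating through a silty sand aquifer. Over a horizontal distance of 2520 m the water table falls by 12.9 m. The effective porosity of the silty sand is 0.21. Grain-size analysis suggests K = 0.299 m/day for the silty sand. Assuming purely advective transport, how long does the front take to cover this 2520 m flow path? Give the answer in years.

947

Hydraulic gradient i = Δh / L = 12.9 / 2520 = 0.005119.
Darcy flux q = K · i = 0.2990 × 0.005119 = 0.001531 m/day.
Seepage velocity v = q / n_e = 0.001531 / 0.21 = 0.007289 m/day.
Travel time t = L / v = 2520 / 0.007289 = 3.457e+05 days = 946.6 years.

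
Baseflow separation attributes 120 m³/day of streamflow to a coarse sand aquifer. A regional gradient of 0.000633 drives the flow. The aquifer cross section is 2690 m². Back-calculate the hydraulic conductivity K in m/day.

Hydraulic gradient i = 0.000633.
From Q = K·A·i, K = Q / (A·i) = 120 / (2690 × 0.0006330) = 70.47 m/day.

70.5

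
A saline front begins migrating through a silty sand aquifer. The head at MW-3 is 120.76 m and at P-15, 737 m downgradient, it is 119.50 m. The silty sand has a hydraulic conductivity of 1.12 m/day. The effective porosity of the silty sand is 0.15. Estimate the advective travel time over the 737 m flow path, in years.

158

Hydraulic gradient i = (120.76 − 119.50) / 737 = 1.26 / 737 = 0.001710.
Darcy flux q = K · i = 1.120 × 0.001710 = 0.001915 m/day.
Seepage velocity v = q / n_e = 0.001915 / 0.15 = 0.01277 m/day.
Travel time t = L / v = 737 / 0.01277 = 57735 days = 158.1 years.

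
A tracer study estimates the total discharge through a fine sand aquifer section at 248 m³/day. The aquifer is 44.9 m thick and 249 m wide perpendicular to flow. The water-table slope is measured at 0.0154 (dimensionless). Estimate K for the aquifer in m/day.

Cross-sectional area A = 249 × 44.9 = 11180 m².
Hydraulic gradient i = 0.0154.
From Q = K·A·i, K = Q / (A·i) = 248 / (11180 × 0.01540) = 1.440 m/day.

1.44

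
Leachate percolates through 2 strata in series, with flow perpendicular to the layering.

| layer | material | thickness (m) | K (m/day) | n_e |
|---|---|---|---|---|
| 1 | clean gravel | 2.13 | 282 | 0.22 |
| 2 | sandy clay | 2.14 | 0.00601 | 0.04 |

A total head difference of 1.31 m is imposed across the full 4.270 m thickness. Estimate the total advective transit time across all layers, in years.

0.412

With flow normal to the layers, continuity requires the same specific discharge q through every layer.
Σ(b_i/K_i) = 2.13/282 + 2.14/0.00601 = 356.1 d.
q = Δh / Σ(b_i/K_i) = 1.31 / 356.1 = 0.003679 m/day.
In each layer the seepage velocity is v_i = q/n_i, so the layer transit time is t_i = b_i·n_i / q:
  layer 1 (clean gravel): t_1 = 2.13 × 0.22 / 0.003679 = 127.4 d
  layer 2 (sandy clay): t_2 = 2.14 × 0.04 / 0.003679 = 23.27 d
Total t = Σ t_i = 150.6 days = 0.4124 years.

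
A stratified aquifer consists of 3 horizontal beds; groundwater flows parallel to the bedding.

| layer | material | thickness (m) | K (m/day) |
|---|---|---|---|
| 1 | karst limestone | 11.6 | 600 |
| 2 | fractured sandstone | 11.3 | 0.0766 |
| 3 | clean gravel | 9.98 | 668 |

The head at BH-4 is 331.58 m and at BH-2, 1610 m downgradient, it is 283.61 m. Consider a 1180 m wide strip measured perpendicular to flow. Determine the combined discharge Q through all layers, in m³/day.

479000

Flow is parallel to layering, so each bed carries its own Darcy discharge and the transmissivities add.
Σ(K_i·b_i) = 600×11.6 + 0.0766×11.3 + 668×9.98 = 13628 m²/day.
Hydraulic gradient i = (331.58 − 283.61) / 1610 = 47.97 / 1610 = 0.02980.
Q = Σ(K_i·b_i) · W · i = 13628 × 1180 × 0.02980 = 4.791e+05 m³/day.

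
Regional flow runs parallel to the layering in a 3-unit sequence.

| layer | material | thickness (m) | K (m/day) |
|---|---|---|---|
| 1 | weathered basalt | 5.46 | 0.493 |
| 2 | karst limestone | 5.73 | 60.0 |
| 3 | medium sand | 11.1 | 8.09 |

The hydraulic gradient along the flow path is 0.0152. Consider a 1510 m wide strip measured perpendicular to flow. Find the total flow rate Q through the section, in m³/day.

Flow is parallel to layering, so each bed carries its own Darcy discharge and the transmissivities add.
Σ(K_i·b_i) = 0.493×5.46 + 60.0×5.73 + 8.09×11.1 = 436.3 m²/day.
Hydraulic gradient i = 0.0152.
Q = Σ(K_i·b_i) · W · i = 436.3 × 1510 × 0.01520 = 10014 m³/day.

10000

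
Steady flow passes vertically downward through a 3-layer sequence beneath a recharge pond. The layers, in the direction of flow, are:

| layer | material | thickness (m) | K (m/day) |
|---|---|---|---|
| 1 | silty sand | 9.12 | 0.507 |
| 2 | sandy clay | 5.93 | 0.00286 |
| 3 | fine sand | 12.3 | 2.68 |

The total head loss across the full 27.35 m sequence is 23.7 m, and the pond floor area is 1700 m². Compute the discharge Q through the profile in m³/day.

Flow is perpendicular to layering, so the layers act in series and the equivalent K is the thickness-weighted harmonic mean.
Total thickness L = 9.12 + 5.93 + 12.3 = 27.35 m.
Σ(b_i/K_i) = 9.12/0.507 + 5.93/0.00286 + 12.3/2.68 = 2096 d.
K_eq = L / Σ(b_i/K_i) = 27.35 / 2096 = 0.01305 m/day.
Q = K_eq · A · (Δh/L) = 0.01305 × 1700 × (23.7/27.35) = 19.22 m³/day.

19.2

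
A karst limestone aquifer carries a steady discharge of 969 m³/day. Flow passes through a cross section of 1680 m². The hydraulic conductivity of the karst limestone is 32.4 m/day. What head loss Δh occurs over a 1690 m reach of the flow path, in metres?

30.1

From Q = K·A·i, i = Q / (K·A) = 969 / (32.40 × 1680) = 0.01780.
Head loss Δh = i · L = 0.01780 × 1690 = 30.09 m.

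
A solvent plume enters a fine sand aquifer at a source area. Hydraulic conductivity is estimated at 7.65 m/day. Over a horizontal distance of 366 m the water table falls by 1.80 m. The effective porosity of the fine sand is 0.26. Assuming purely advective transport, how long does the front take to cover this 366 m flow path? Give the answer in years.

Hydraulic gradient i = Δh / L = 1.80 / 366 = 0.004918.
Darcy flux q = K · i = 7.650 × 0.004918 = 0.03762 m/day.
Seepage velocity v = q / n_e = 0.03762 / 0.26 = 0.1447 m/day.
Travel time t = L / v = 366 / 0.1447 = 2529 days = 6.925 years.

6.92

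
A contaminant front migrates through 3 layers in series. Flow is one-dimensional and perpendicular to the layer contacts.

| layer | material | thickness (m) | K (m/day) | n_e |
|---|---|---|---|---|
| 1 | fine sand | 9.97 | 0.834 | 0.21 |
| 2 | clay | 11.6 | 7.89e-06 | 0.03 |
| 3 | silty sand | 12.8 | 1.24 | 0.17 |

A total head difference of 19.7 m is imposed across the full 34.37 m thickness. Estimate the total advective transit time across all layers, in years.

944

With flow normal to the layers, continuity requires the same specific discharge q through every layer.
Σ(b_i/K_i) = 9.97/0.834 + 11.6/7.89e-06 + 12.8/1.24 = 1.470e+06 d.
q = Δh / Σ(b_i/K_i) = 19.7 / 1.470e+06 = 1.340e-05 m/day.
In each layer the seepage velocity is v_i = q/n_i, so the layer transit time is t_i = b_i·n_i / q:
  layer 1 (fine sand): t_1 = 9.97 × 0.21 / 1.340e-05 = 1.563e+05 d
  layer 2 (clay): t_2 = 11.6 × 0.03 / 1.340e-05 = 25972 d
  layer 3 (silty sand): t_3 = 12.8 × 0.17 / 1.340e-05 = 1.624e+05 d
Total t = Σ t_i = 3.446e+05 days = 943.5 years.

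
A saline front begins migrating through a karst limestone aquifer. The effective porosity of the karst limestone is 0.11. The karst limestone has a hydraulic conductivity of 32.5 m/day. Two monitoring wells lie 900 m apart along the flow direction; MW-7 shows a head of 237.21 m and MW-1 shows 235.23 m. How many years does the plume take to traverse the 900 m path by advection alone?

Hydraulic gradient i = (237.21 − 235.23) / 900 = 1.98 / 900 = 0.002200.
Darcy flux q = K · i = 32.50 × 0.002200 = 0.07150 m/day.
Seepage velocity v = q / n_e = 0.07150 / 0.11 = 0.6500 m/day.
Travel time t = L / v = 900 / 0.6500 = 1385 days = 3.791 years.

3.79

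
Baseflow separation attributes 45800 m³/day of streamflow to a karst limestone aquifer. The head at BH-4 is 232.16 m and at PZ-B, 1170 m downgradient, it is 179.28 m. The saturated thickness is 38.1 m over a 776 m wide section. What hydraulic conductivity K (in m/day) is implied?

Cross-sectional area A = 776 × 38.1 = 29566 m².
Hydraulic gradient i = (232.16 − 179.28) / 1170 = 52.88 / 1170 = 0.04520.
From Q = K·A·i, K = Q / (A·i) = 45800 / (29566 × 0.04520) = 34.27 m/day.

34.3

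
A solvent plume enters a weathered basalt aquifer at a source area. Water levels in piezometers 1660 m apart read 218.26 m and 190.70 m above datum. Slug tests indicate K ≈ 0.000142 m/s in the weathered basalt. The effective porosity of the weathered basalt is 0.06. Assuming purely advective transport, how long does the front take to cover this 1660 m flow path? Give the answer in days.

Convert K: 0.000142 m/s × 86400 = 12.27 m/day.
Hydraulic gradient i = (218.26 − 190.70) / 1660 = 27.56 / 1660 = 0.01660.
Darcy flux q = K · i = 12.27 × 0.01660 = 0.2037 m/day.
Seepage velocity v = q / n_e = 0.2037 / 0.06 = 3.395 m/day.
Travel time t = L / v = 1660 / 3.395 = 489.0 days.

489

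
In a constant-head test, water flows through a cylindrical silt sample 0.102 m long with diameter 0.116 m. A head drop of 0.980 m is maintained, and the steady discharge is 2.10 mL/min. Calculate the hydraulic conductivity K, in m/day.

0.0298

Cross-sectional area A = π·(d/2)² = π × (0.116/2)² = 0.01057 m².
Convert discharge: 2.10 mL/min = 3.500e-08 m³/s.
Darcy's law rearranged: K = Q·L / (A·Δh) = 3.500e-08 × 0.102 / (0.01057 × 0.980) = 3.447e-07 m/s = 0.02978 m/day.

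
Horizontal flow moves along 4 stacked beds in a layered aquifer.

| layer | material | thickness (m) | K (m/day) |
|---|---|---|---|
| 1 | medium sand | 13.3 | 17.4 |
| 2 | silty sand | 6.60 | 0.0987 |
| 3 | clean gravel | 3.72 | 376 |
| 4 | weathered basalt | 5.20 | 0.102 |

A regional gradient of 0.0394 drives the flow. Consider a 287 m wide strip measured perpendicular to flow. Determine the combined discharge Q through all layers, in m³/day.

18400

Flow is parallel to layering, so each bed carries its own Darcy discharge and the transmissivities add.
Σ(K_i·b_i) = 17.4×13.3 + 0.0987×6.60 + 376×3.72 + 0.102×5.20 = 1631 m²/day.
Hydraulic gradient i = 0.0394.
Q = Σ(K_i·b_i) · W · i = 1631 × 287 × 0.03940 = 18447 m³/day.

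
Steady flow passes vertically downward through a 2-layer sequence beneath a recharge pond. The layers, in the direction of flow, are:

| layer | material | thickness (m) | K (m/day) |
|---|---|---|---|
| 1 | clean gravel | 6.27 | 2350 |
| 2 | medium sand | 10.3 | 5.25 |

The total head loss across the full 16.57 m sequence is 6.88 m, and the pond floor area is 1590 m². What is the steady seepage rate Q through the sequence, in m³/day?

Flow is perpendicular to layering, so the layers act in series and the equivalent K is the thickness-weighted harmonic mean.
Total thickness L = 6.27 + 10.3 = 16.57 m.
Σ(b_i/K_i) = 6.27/2350 + 10.3/5.25 = 1.965 d.
K_eq = L / Σ(b_i/K_i) = 16.57 / 1.965 = 8.434 m/day.
Q = K_eq · A · (Δh/L) = 8.434 × 1590 × (6.88/16.57) = 5568 m³/day.

5570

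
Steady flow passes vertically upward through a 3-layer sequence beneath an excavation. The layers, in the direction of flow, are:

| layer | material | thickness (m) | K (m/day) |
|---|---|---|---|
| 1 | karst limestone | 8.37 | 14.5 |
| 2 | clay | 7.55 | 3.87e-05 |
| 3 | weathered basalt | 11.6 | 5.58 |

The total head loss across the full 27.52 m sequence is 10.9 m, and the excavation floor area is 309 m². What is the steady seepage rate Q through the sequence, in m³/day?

0.0173

Flow is perpendicular to layering, so the layers act in series and the equivalent K is the thickness-weighted harmonic mean.
Total thickness L = 8.37 + 7.55 + 11.6 = 27.52 m.
Σ(b_i/K_i) = 8.37/14.5 + 7.55/3.87e-05 + 11.6/5.58 = 1.951e+05 d.
K_eq = L / Σ(b_i/K_i) = 27.52 / 1.951e+05 = 0.0001411 m/day.
Q = K_eq · A · (Δh/L) = 0.0001411 × 309 × (10.9/27.52) = 0.01726 m³/day.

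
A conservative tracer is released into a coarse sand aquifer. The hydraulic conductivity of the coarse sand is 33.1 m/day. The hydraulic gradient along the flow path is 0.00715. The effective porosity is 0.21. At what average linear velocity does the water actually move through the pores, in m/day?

Hydraulic gradient i = 0.00715.
Darcy flux q = K · i = 33.10 × 0.007150 = 0.2367 m/day.
Seepage velocity v = q / n_e = 0.2367 / 0.21 = 1.127 m/day.

1.13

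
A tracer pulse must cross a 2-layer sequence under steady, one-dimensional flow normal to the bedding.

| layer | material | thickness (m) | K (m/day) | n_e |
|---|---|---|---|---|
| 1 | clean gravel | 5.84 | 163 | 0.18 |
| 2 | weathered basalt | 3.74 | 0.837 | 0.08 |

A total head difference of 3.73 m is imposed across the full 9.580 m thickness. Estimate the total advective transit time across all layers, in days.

1.63

With flow normal to the layers, continuity requires the same specific discharge q through every layer.
Σ(b_i/K_i) = 5.84/163 + 3.74/0.837 = 4.504 d.
q = Δh / Σ(b_i/K_i) = 3.73 / 4.504 = 0.8281 m/day.
In each layer the seepage velocity is v_i = q/n_i, so the layer transit time is t_i = b_i·n_i / q:
  layer 1 (clean gravel): t_1 = 5.84 × 0.18 / 0.8281 = 1.269 d
  layer 2 (weathered basalt): t_2 = 3.74 × 0.08 / 0.8281 = 0.3613 d
Total t = Σ t_i = 1.631 days.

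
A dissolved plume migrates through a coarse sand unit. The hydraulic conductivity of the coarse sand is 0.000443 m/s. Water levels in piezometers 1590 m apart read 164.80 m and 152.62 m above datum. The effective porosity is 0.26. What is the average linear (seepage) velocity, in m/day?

1.13

Convert K: 0.000443 m/s × 86400 = 38.28 m/day.
Hydraulic gradient i = (164.80 − 152.62) / 1590 = 12.18 / 1590 = 0.007660.
Darcy flux q = K · i = 38.28 × 0.007660 = 0.2932 m/day.
Seepage velocity v = q / n_e = 0.2932 / 0.26 = 1.128 m/day.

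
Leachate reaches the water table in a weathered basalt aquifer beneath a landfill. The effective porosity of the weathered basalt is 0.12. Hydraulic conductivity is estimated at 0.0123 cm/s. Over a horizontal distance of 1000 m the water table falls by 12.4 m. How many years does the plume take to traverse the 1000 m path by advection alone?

2.49

Convert K: 0.0123 cm/s × 864 = 10.63 m/day.
Hydraulic gradient i = Δh / L = 12.4 / 1000 = 0.01240.
Darcy flux q = K · i = 10.63 × 0.01240 = 0.1318 m/day.
Seepage velocity v = q / n_e = 0.1318 / 0.12 = 1.098 m/day.
Travel time t = L / v = 1000 / 1.098 = 910.6 days = 2.493 years.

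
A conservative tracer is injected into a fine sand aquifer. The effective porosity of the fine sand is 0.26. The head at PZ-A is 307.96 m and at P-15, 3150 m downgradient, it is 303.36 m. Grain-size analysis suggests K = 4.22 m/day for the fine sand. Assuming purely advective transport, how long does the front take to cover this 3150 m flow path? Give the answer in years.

Hydraulic gradient i = (307.96 − 303.36) / 3150 = 4.6 / 3150 = 0.001460.
Darcy flux q = K · i = 4.220 × 0.001460 = 0.006163 m/day.
Seepage velocity v = q / n_e = 0.006163 / 0.26 = 0.02370 m/day.
Travel time t = L / v = 3150 / 0.02370 = 1.329e+05 days = 363.9 years.

364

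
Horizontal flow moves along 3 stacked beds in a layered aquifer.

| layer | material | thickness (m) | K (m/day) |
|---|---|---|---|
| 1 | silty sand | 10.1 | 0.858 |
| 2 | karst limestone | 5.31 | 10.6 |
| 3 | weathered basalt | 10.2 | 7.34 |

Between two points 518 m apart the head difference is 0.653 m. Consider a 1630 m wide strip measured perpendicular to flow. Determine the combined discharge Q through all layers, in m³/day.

Flow is parallel to layering, so each bed carries its own Darcy discharge and the transmissivities add.
Σ(K_i·b_i) = 0.858×10.1 + 10.6×5.31 + 7.34×10.2 = 139.8 m²/day.
Hydraulic gradient i = Δh / L = 0.653 / 518 = 0.001261.
Q = Σ(K_i·b_i) · W · i = 139.8 × 1630 × 0.001261 = 287.3 m³/day.

287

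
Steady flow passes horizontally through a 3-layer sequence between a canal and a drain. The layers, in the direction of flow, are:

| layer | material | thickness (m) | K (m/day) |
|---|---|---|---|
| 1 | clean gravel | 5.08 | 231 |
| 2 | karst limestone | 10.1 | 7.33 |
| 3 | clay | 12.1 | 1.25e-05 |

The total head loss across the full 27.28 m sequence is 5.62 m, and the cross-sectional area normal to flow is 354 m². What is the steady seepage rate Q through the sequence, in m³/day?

0.00206

Flow is perpendicular to layering, so the layers act in series and the equivalent K is the thickness-weighted harmonic mean.
Total thickness L = 5.08 + 10.1 + 12.1 = 27.28 m.
Σ(b_i/K_i) = 5.08/231 + 10.1/7.33 + 12.1/1.25e-05 = 9.680e+05 d.
K_eq = L / Σ(b_i/K_i) = 27.28 / 9.680e+05 = 2.818e-05 m/day.
Q = K_eq · A · (Δh/L) = 2.818e-05 × 354 × (5.62/27.28) = 0.002055 m³/day.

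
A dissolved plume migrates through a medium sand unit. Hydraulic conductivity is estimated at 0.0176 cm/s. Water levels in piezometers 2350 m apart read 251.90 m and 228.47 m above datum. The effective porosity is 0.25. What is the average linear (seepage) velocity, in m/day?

0.606

Convert K: 0.0176 cm/s × 864 = 15.21 m/day.
Hydraulic gradient i = (251.90 − 228.47) / 2350 = 23.43 / 2350 = 0.009970.
Darcy flux q = K · i = 15.21 × 0.009970 = 0.1516 m/day.
Seepage velocity v = q / n_e = 0.1516 / 0.25 = 0.6064 m/day.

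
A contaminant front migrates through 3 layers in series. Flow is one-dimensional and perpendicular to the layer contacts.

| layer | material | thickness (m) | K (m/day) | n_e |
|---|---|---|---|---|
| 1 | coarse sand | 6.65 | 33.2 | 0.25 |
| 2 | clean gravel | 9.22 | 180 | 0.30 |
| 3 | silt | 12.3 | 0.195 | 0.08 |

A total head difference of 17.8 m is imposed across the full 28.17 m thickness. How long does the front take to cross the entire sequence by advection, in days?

With flow normal to the layers, continuity requires the same specific discharge q through every layer.
Σ(b_i/K_i) = 6.65/33.2 + 9.22/180 + 12.3/0.195 = 63.33 d.
q = Δh / Σ(b_i/K_i) = 17.8 / 63.33 = 0.2811 m/day.
In each layer the seepage velocity is v_i = q/n_i, so the layer transit time is t_i = b_i·n_i / q:
  layer 1 (coarse sand): t_1 = 6.65 × 0.25 / 0.2811 = 5.915 d
  layer 2 (clean gravel): t_2 = 9.22 × 0.30 / 0.2811 = 9.841 d
  layer 3 (silt): t_3 = 12.3 × 0.08 / 0.2811 = 3.501 d
Total t = Σ t_i = 19.26 days.

19.3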